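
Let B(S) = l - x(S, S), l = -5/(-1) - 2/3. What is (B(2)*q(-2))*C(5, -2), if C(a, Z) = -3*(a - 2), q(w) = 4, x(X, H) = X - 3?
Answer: -192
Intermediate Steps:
x(X, H) = -3 + X
l = 13/3 (l = -5*(-1) - 2*⅓ = 5 - ⅔ = 13/3 ≈ 4.3333)
B(S) = 22/3 - S (B(S) = 13/3 - (-3 + S) = 13/3 + (3 - S) = 22/3 - S)
C(a, Z) = 6 - 3*a (C(a, Z) = -3*(-2 + a) = 6 - 3*a)
(B(2)*q(-2))*C(5, -2) = ((22/3 - 1*2)*4)*(6 - 3*5) = ((22/3 - 2)*4)*(6 - 15) = ((16/3)*4)*(-9) = (64/3)*(-9) = -192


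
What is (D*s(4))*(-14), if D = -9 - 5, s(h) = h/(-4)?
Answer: -196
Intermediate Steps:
s(h) = -h/4 (s(h) = h*(-1/4) = -h/4)
D = -14
(D*s(4))*(-14) = -(-7)*4/2*(-14) = -14*(-1)*(-14) = 14*(-14) = -196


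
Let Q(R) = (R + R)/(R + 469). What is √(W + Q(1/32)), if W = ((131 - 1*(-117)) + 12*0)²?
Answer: √13855011091842/15009 ≈ 248.00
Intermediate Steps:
Q(R) = 2*R/(469 + R) (Q(R) = (2*R)/(469 + R) = 2*R/(469 + R))
W = 61504 (W = ((131 + 117) + 0)² = (248 + 0)² = 248² = 61504)
√(W + Q(1/32)) = √(61504 + 2/(32*(469 + 1/32))) = √(61504 + 2*(1/32)/(469 + 1/32)) = √(61504 + 2*(1/32)/(15009/32)) = √(61504 + 2*(1/32)*(32/15009)) = √(61504 + 2/15009) = √(923113538/15009) = √13855011091842/15009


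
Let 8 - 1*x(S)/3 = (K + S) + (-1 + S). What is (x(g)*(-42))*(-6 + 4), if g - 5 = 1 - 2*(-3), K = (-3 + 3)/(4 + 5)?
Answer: -3780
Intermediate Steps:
K = 0 (K = 0/9 = 0*(1/9) = 0)
g = 12 (g = 5 + (1 - 2*(-3)) = 5 + (1 + 6) = 5 + 7 = 12)
x(S) = 27 - 6*S (x(S) = 24 - 3*((0 + S) + (-1 + S)) = 24 - 3*(S + (-1 + S)) = 24 - 3*(-1 + 2*S) = 24 + (3 - 6*S) = 27 - 6*S)
(x(g)*(-42))*(-6 + 4) = ((27 - 6*12)*(-42))*(-6 + 4) = ((27 - 72)*(-42))*(-2) = -45*(-42)*(-2) = 1890*(-2) = -3780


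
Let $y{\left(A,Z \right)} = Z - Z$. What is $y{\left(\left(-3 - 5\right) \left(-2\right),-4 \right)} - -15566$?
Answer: $15566$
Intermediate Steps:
$y{\left(A,Z \right)} = 0$
$y{\left(\left(-3 - 5\right) \left(-2\right),-4 \right)} - -15566 = 0 - -15566 = 0 + 15566 = 15566$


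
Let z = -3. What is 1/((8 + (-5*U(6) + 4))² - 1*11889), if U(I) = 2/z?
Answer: -9/104885 ≈ -8.5808e-5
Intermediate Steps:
U(I) = -⅔ (U(I) = 2/(-3) = 2*(-⅓) = -⅔)
1/((8 + (-5*U(6) + 4))² - 1*11889) = 1/((8 + (-5*(-⅔) + 4))² - 1*11889) = 1/((8 + (10/3 + 4))² - 11889) = 1/((8 + 22/3)² - 11889) = 1/((46/3)² - 11889) = 1/(2116/9 - 11889) = 1/(-104885/9) = -9/104885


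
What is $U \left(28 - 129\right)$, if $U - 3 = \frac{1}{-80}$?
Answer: $- \frac{24139}{80} \approx -301.74$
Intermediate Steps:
$U = \frac{239}{80}$ ($U = 3 + \frac{1}{-80} = 3 - \frac{1}{80} = \frac{239}{80} \approx 2.9875$)
$U \left(28 - 129\right) = \frac{239 \left(28 - 129\right)}{80} = \frac{239}{80} \left(-101\right) = - \frac{24139}{80}$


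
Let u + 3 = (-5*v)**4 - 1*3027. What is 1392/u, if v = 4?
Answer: 696/78485 ≈ 0.0088679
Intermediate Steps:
u = 156970 (u = -3 + ((-5*4)**4 - 1*3027) = -3 + ((-20)**4 - 3027) = -3 + (160000 - 3027) = -3 + 156973 = 156970)
1392/u = 1392/156970 = 1392*(1/156970) = 696/78485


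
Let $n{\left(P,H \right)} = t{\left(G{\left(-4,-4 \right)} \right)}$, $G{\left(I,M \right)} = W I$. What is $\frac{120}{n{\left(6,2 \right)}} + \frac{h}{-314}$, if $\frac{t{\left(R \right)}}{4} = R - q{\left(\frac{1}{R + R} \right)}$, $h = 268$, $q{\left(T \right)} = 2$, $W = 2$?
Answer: $- \frac{605}{157} \approx -3.8535$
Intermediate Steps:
$G{\left(I,M \right)} = 2 I$
$t{\left(R \right)} = -8 + 4 R$ ($t{\left(R \right)} = 4 \left(R - 2\right) = 4 \left(-2 + R\right) = -8 + 4 R$)
$n{\left(P,H \right)} = -40$ ($n{\left(P,H \right)} = -8 + 4 \cdot 2 \left(-4\right) = -8 + 4 \left(-8\right) = -8 - 32 = -40$)
$\frac{120}{n{\left(6,2 \right)}} + \frac{h}{-314} = \frac{120}{-40} + \frac{268}{-314} = 120 \left(- \frac{1}{40}\right) + 268 \left(- \frac{1}{314}\right) = -3 - \frac{134}{157} = - \frac{605}{157}$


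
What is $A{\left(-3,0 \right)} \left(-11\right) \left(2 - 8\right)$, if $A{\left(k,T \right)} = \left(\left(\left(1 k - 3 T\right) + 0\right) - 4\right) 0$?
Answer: $0$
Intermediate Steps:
$A{\left(k,T \right)} = 0$ ($A{\left(k,T \right)} = \left(\left(\left(k - 3 T\right) + 0\right) - 4\right) 0 = \left(\left(k - 3 T\right) - 4\right) 0 = \left(-4 + k - 3 T\right) 0 = 0$)
$A{\left(-3,0 \right)} \left(-11\right) \left(2 - 8\right) = 0 \left(-11\right) \left(2 - 8\right) = 0 \left(2 - 8\right) = 0 \left(-6\right) = 0$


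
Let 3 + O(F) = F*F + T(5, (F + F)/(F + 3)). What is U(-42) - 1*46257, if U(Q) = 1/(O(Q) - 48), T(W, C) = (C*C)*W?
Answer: -13572590000/293417 ≈ -46257.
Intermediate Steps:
T(W, C) = W*C² (T(W, C) = C²*W = W*C²)
O(F) = -3 + F² + 20*F²/(3 + F)² (O(F) = -3 + (F*F + 5*((F + F)/(F + 3))²) = -3 + (F² + 5*((2*F)/(3 + F))²) = -3 + (F² + 5*(2*F/(3 + F))²) = -3 + (F² + 5*(4*F²/(3 + F)²)) = -3 + (F² + 20*F²/(3 + F)²) = -3 + F² + 20*F²/(3 + F)²)
U(Q) = 1/(-51 + Q² + 20*Q²/(3 + Q)²) (U(Q) = 1/((-3 + Q² + 20*Q²/(3 + Q)²) - 48) = 1/(-51 + Q² + 20*Q²/(3 + Q)²))
U(-42) - 1*46257 = (3 - 42)²/(20*(-42)² + (3 - 42)²*(-51 + (-42)²)) - 1*46257 = (-39)²/(20*1764 + (-39)²*(-51 + 1764)) - 46257 = 1521/(35280 + 1521*1713) - 46257 = 1521/(35280 + 2605473) - 46257 = 1521/2640753 - 46257 = 1521*(1/2640753) - 46257 = 169/293417 - 46257 = -13572590000/293417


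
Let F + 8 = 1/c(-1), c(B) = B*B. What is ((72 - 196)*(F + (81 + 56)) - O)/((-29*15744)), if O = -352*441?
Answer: -17389/57072 ≈ -0.30469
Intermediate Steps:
c(B) = B**2
O = -155232
F = -7 (F = -8 + 1/((-1)**2) = -8 + 1/1 = -8 + 1 = -7)
((72 - 196)*(F + (81 + 56)) - O)/((-29*15744)) = ((72 - 196)*(-7 + (81 + 56)) - 1*(-155232))/((-29*15744)) = (-124*(-7 + 137) + 155232)/(-456576) = (-124*130 + 155232)*(-1/456576) = (-16120 + 155232)*(-1/456576) = 139112*(-1/456576) = -17389/57072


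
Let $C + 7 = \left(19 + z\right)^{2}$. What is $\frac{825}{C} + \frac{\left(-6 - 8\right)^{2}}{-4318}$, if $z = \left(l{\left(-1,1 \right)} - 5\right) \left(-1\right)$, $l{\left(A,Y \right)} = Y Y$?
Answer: $\frac{576673}{375666} \approx 1.5351$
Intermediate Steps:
$l{\left(A,Y \right)} = Y^{2}$
$z = 4$ ($z = \left(1^{2} - 5\right) \left(-1\right) = \left(1 - 5\right) \left(-1\right) = \left(-4\right) \left(-1\right) = 4$)
$C = 522$ ($C = -7 + \left(19 + 4\right)^{2} = -7 + 23^{2} = -7 + 529 = 522$)
$\frac{825}{C} + \frac{\left(-6 - 8\right)^{2}}{-4318} = \frac{825}{522} + \frac{\left(-6 - 8\right)^{2}}{-4318} = 825 \cdot \frac{1}{522} + \left(-14\right)^{2} \left(- \frac{1}{4318}\right) = \frac{275}{174} + 196 \left(- \frac{1}{4318}\right) = \frac{275}{174} - \frac{98}{2159} = \frac{576673}{375666}$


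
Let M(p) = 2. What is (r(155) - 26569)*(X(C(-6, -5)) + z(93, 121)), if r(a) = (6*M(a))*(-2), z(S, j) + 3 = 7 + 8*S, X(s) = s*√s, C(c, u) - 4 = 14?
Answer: -19891564 - 1436022*√2 ≈ -2.1922e+7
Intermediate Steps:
C(c, u) = 18 (C(c, u) = 4 + 14 = 18)
X(s) = s^(3/2)
z(S, j) = 4 + 8*S (z(S, j) = -3 + (7 + 8*S) = 4 + 8*S)
r(a) = -24 (r(a) = (6*2)*(-2) = 12*(-2) = -24)
(r(155) - 26569)*(X(C(-6, -5)) + z(93, 121)) = (-24 - 26569)*(18^(3/2) + (4 + 8*93)) = -26593*(54*√2 + (4 + 744)) = -26593*(54*√2 + 748) = -26593*(748 + 54*√2) = -19891564 - 1436022*√2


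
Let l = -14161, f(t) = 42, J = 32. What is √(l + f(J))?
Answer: I*√14119 ≈ 118.82*I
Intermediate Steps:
√(l + f(J)) = √(-14161 + 42) = √(-14119) = I*√14119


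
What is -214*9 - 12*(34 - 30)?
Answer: -1974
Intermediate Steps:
-214*9 - 12*(34 - 30) = -1926 - 12*4 = -1926 - 48 = -1974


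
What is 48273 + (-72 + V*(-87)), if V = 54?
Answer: 43503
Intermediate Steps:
48273 + (-72 + V*(-87)) = 48273 + (-72 + 54*(-87)) = 48273 + (-72 - 4698) = 48273 - 4770 = 43503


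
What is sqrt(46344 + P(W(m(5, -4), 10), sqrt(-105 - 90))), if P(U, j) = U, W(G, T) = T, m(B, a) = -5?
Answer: 7*sqrt(946) ≈ 215.30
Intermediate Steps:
sqrt(46344 + P(W(m(5, -4), 10), sqrt(-105 - 90))) = sqrt(46344 + 10) = sqrt(46354) = 7*sqrt(946)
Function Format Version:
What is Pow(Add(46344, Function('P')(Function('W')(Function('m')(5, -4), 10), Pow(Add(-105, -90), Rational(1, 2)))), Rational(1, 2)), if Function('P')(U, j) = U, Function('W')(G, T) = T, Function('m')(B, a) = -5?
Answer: Mul(7, Pow(946, Rational(1, 2))) ≈ 215.30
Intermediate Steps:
Pow(Add(46344, Function('P')(Function('W')(Function('m')(5, -4), 10), Pow(Add(-105, -90), Rational(1, 2)))), Rational(1, 2)) = Pow(Add(46344, 10), Rational(1, 2)) = Pow(46354, Rational(1, 2)) = Mul(7, Pow(946, Rational(1, 2)))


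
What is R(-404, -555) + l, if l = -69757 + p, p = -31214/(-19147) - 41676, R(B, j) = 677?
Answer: -2120613918/19147 ≈ -1.1075e+5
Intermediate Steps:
p = -797939158/19147 (p = -31214*(-1/19147) - 41676 = 31214/19147 - 41676 = -797939158/19147 ≈ -41674.)
l = -2133576437/19147 (l = -69757 - 797939158/19147 = -2133576437/19147 ≈ -1.1143e+5)
R(-404, -555) + l = 677 - 2133576437/19147 = -2120613918/19147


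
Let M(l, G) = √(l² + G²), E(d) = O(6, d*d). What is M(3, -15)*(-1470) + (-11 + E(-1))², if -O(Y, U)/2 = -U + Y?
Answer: 441 - 4410*√26 ≈ -22046.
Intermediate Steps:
O(Y, U) = -2*Y + 2*U (O(Y, U) = -2*(-U + Y) = -2*(Y - U) = -2*Y + 2*U)
E(d) = -12 + 2*d² (E(d) = -2*6 + 2*(d*d) = -12 + 2*d²)
M(l, G) = √(G² + l²)
M(3, -15)*(-1470) + (-11 + E(-1))² = √((-15)² + 3²)*(-1470) + (-11 + (-12 + 2*(-1)²))² = √(225 + 9)*(-1470) + (-11 + (-12 + 2*1))² = √234*(-1470) + (-11 + (-12 + 2))² = (3*√26)*(-1470) + (-11 - 10)² = -4410*√26 + (-21)² = -4410*√26 + 441 = 441 - 4410*√26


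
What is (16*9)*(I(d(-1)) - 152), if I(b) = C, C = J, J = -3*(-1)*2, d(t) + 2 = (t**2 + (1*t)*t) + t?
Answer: -21024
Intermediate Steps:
d(t) = -2 + t + 2*t**2 (d(t) = -2 + ((t**2 + (1*t)*t) + t) = -2 + ((t**2 + t*t) + t) = -2 + ((t**2 + t**2) + t) = -2 + (2*t**2 + t) = -2 + (t + 2*t**2) = -2 + t + 2*t**2)
J = 6 (J = 3*2 = 6)
C = 6
I(b) = 6
(16*9)*(I(d(-1)) - 152) = (16*9)*(6 - 152) = 144*(-146) = -21024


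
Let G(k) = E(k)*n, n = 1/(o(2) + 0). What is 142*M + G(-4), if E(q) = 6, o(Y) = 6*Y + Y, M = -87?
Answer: -86475/7 ≈ -12354.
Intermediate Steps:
o(Y) = 7*Y
n = 1/14 (n = 1/(7*2 + 0) = 1/(14 + 0) = 1/14 ≈ 0.071429)
G(k) = 3/7 (G(k) = 6*(1/14) = 3/7)
142*M + G(-4) = 142*(-87) + 3/7 = -12354 + 3/7 = -86475/7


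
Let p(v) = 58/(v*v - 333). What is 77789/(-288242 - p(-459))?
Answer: -8181380286/30315564137 ≈ -0.26987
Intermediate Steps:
p(v) = 58/(-333 + v²) (p(v) = 58/(v² - 333) = 58/(-333 + v²))
77789/(-288242 - p(-459)) = 77789/(-288242 - 58/(-333 + (-459)²)) = 77789/(-288242 - 58/(-333 + 210681)) = 77789/(-288242 - 58/210348) = 77789/(-288242 - 1*29/105174) = 77789/(-288242 - 29/105174) = 77789/(-30315564137/105174) = 77789*(-105174/30315564137) = -8181380286/30315564137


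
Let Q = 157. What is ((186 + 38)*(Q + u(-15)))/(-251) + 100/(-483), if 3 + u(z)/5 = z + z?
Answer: 840436/121233 ≈ 6.9324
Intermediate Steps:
u(z) = -15 + 10*z (u(z) = -15 + 5*(z + z) = -15 + 5*(2*z) = -15 + 10*z)
((186 + 38)*(Q + u(-15)))/(-251) + 100/(-483) = ((186 + 38)*(157 + (-15 + 10*(-15))))/(-251) + 100/(-483) = (224*(157 + (-15 - 150)))*(-1/251) + 100*(-1/483) = (224*(157 - 165))*(-1/251) - 100/483 = (224*(-8))*(-1/251) - 100/483 = -1792*(-1/251) - 100/483 = 1792/251 - 100/483 = 840436/121233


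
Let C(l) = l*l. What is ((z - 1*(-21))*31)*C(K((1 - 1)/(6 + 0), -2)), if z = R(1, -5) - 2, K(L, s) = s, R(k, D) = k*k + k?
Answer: 2604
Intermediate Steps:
R(k, D) = k + k² (R(k, D) = k² + k = k + k²)
z = 0 (z = 1*(1 + 1) - 2 = 1*2 - 2 = 2 - 2 = 0)
C(l) = l²
((z - 1*(-21))*31)*C(K((1 - 1)/(6 + 0), -2)) = ((0 - 1*(-21))*31)*(-2)² = ((0 + 21)*31)*4 = (21*31)*4 = 651*4 = 2604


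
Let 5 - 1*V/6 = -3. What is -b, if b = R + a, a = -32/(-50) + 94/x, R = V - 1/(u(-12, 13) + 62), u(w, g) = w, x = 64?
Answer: -40071/800 ≈ -50.089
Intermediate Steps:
V = 48 (V = 30 - 6*(-3) = 30 + 18 = 48)
R = 2399/50 (R = 48 - 1/(-12 + 62) = 48 - 1/50 = 2399/50 ≈ 47.980)
a = 1687/800 (a = -32/(-50) + 94/64 = -32*(-1/50) + 94*(1/64) = 16/25 + 47/32 = 1687/800 ≈ 2.1087)
b = 40071/800 (b = 2399/50 + 1687/800 = 40071/800 ≈ 50.089)
-b = -1*40071/800 = -40071/800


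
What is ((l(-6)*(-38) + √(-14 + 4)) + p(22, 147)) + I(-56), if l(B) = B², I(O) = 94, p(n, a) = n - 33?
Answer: -1285 + I*√10 ≈ -1285.0 + 3.1623*I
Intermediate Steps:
p(n, a) = -33 + n
((l(-6)*(-38) + √(-14 + 4)) + p(22, 147)) + I(-56) = (((-6)²*(-38) + √(-14 + 4)) + (-33 + 22)) + 94 = ((36*(-38) + √(-10)) - 11) + 94 = ((-1368 + I*√10) - 11) + 94 = (-1379 + I*√10) + 94 = -1285 + I*√10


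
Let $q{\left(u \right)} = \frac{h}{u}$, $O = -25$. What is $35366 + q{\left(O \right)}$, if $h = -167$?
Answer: $\frac{884317}{25} \approx 35373.0$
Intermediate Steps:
$q{\left(u \right)} = - \frac{167}{u}$
$35366 + q{\left(O \right)} = 35366 - \frac{167}{-25} = 35366 - - \frac{167}{25} = 35366 + \frac{167}{25} = \frac{884317}{25}$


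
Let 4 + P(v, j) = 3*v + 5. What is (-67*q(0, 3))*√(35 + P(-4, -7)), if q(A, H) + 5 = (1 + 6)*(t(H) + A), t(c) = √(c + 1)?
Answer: -1206*√6 ≈ -2954.1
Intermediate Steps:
t(c) = √(1 + c)
P(v, j) = 1 + 3*v (P(v, j) = -4 + (3*v + 5) = -4 + (5 + 3*v) = 1 + 3*v)
q(A, H) = -5 + 7*A + 7*√(1 + H) (q(A, H) = -5 + (1 + 6)*(√(1 + H) + A) = -5 + 7*(A + √(1 + H)) = -5 + (7*A + 7*√(1 + H)) = -5 + 7*A + 7*√(1 + H))
(-67*q(0, 3))*√(35 + P(-4, -7)) = (-67*(-5 + 7*0 + 7*√(1 + 3)))*√(35 + (1 + 3*(-4))) = (-67*(-5 + 0 + 7*√4))*√(35 + (1 - 12)) = (-67*(-5 + 0 + 7*2))*√(35 - 11) = (-67*(-5 + 0 + 14))*√24 = (-67*9)*(2*√6) = -1206*√6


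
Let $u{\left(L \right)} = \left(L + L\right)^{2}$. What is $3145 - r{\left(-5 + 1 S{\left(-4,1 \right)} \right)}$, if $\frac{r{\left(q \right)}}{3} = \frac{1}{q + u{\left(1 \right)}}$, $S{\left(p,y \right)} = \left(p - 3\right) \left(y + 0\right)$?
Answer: $\frac{25163}{8} \approx 3145.4$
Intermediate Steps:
$u{\left(L \right)} = 4 L^{2}$ ($u{\left(L \right)} = \left(2 L\right)^{2} = 4 L^{2}$)
$S{\left(p,y \right)} = y \left(-3 + p\right)$ ($S{\left(p,y \right)} = \left(-3 + p\right) y = y \left(-3 + p\right)$)
$r{\left(q \right)} = \frac{3}{4 + q}$ ($r{\left(q \right)} = \frac{3}{q + 4 \cdot 1^{2}} = \frac{3}{q + 4 \cdot 1} = \frac{3}{q + 4} = \frac{3}{4 + q}$)
$3145 - r{\left(-5 + 1 S{\left(-4,1 \right)} \right)} = 3145 - \frac{3}{4 + \left(-5 + 1 \cdot 1 \left(-3 - 4\right)\right)} = 3145 - \frac{3}{4 + \left(-5 + 1 \cdot 1 \left(-7\right)\right)} = 3145 - \frac{3}{4 + \left(-5 + 1 \left(-7\right)\right)} = 3145 - \frac{3}{4 - 12} = 3145 - \frac{3}{-8} = 3145 - 3 \left(- \frac{1}{8}\right) = 3145 - - \frac{3}{8} = 3145 + \frac{3}{8} = \frac{25163}{8}$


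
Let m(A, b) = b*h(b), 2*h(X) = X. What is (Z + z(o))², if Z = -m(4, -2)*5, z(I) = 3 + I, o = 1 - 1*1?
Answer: 49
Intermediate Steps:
h(X) = X/2
o = 0 (o = 1 - 1 = 0)
m(A, b) = b²/2 (m(A, b) = b*(b/2) = b²/2)
Z = -10 (Z = -(-2)²/2*5 = -4/2*5 = -1*2*5 = -2*5 = -10)
(Z + z(o))² = (-10 + (3 + 0))² = (-10 + 3)² = (-7)² = 49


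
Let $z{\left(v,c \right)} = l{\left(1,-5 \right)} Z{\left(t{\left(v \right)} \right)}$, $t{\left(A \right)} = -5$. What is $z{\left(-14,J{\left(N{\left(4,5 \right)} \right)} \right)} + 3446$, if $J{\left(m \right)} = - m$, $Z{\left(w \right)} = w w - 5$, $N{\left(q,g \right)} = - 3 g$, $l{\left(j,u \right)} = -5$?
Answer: $3346$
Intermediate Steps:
$Z{\left(w \right)} = -5 + w^{2}$ ($Z{\left(w \right)} = w^{2} - 5 = -5 + w^{2}$)
$z{\left(v,c \right)} = -100$ ($z{\left(v,c \right)} = - 5 \left(-5 + \left(-5\right)^{2}\right) = - 5 \left(-5 + 25\right) = \left(-5\right) 20 = -100$)
$z{\left(-14,J{\left(N{\left(4,5 \right)} \right)} \right)} + 3446 = -100 + 3446 = 3346$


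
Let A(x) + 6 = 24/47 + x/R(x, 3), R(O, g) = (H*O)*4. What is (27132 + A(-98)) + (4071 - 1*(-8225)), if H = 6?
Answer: 44468639/1128 ≈ 39423.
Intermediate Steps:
R(O, g) = 24*O (R(O, g) = (6*O)*4 = 24*O)
A(x) = -6145/1128 (A(x) = -6 + (24/47 + x/((24*x))) = -6 + (24*(1/47) + x*(1/(24*x))) = -6 + (24/47 + 1/24) = -6 + 623/1128 = -6145/1128)
(27132 + A(-98)) + (4071 - 1*(-8225)) = (27132 - 6145/1128) + (4071 - 1*(-8225)) = 30598751/1128 + (4071 + 8225) = 30598751/1128 + 12296 = 44468639/1128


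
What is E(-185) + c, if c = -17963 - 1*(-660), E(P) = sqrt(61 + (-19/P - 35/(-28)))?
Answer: -17303 + sqrt(8536085)/370 ≈ -17295.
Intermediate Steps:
E(P) = sqrt(249/4 - 19/P) (E(P) = sqrt(61 + (-19/P - 35*(-1/28))) = sqrt(61 + (-19/P + 5/4)) = sqrt(61 + (5/4 - 19/P)) = sqrt(249/4 - 19/P))
c = -17303 (c = -17963 + 660 = -17303)
E(-185) + c = sqrt(249 - 76/(-185))/2 - 17303 = sqrt(249 - 76*(-1/185))/2 - 17303 = sqrt(249 + 76/185)/2 - 17303 = sqrt(46141/185)/2 - 17303 = (sqrt(8536085)/185)/2 - 17303 = sqrt(8536085)/370 - 17303 = -17303 + sqrt(8536085)/370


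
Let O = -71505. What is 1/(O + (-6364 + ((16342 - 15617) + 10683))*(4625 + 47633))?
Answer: 1/263517847 ≈ 3.7948e-9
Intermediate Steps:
1/(O + (-6364 + ((16342 - 15617) + 10683))*(4625 + 47633)) = 1/(-71505 + (-6364 + ((16342 - 15617) + 10683))*(4625 + 47633)) = 1/(-71505 + (-6364 + (725 + 10683))*52258) = 1/(-71505 + (-6364 + 11408)*52258) = 1/(-71505 + 5044*52258) = 1/(-71505 + 263589352) = 1/263517847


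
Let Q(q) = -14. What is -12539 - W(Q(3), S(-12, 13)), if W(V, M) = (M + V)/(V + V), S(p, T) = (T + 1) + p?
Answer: -87776/7 ≈ -12539.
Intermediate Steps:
S(p, T) = 1 + T + p (S(p, T) = (1 + T) + p = 1 + T + p)
W(V, M) = (M + V)/(2*V) (W(V, M) = (M + V)/((2*V)) = (M + V)*(1/(2*V)) = (M + V)/(2*V))
-12539 - W(Q(3), S(-12, 13)) = -12539 - ((1 + 13 - 12) - 14)/(2*(-14)) = -12539 - (-1)*(2 - 14)/(2*14) = -12539 - (-1)*(-12)/(2*14) = -12539 - 1*3/7 = -12539 - 3/7 = -87776/7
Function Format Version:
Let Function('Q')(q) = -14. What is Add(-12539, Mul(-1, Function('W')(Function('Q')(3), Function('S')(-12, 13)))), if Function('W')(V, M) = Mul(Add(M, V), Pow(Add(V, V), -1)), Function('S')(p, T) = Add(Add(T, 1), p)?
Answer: Rational(-87776, 7) ≈ -12539.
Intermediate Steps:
Function('S')(p, T) = Add(1, T, p) (Function('S')(p, T) = Add(Add(1, T), p) = Add(1, T, p))
Function('W')(V, M) = Mul(Rational(1, 2), Pow(V, -1), Add(M, V)) (Function('W')(V, M) = Mul(Add(M, V), Pow(Mul(2, V), -1)) = Mul(Add(M, V), Mul(Rational(1, 2), Pow(V, -1))) = Mul(Rational(1, 2), Pow(V, -1), Add(M, V)))
Add(-12539, Mul(-1, Function('W')(Function('Q')(3), Function('S')(-12, 13)))) = Add(-12539, Mul(-1, Mul(Rational(1, 2), Pow(-14, -1), Add(Add(1, 13, -12), -14)))) = Add(-12539, Mul(-1, Mul(Rational(1, 2), Rational(-1, 14), Add(2, -14)))) = Add(-12539, Mul(-1, Mul(Rational(1, 2), Rational(-1, 14), -12))) = Add(-12539, Mul(-1, Rational(3, 7))) = Add(-12539, Rational(-3, 7)) = Rational(-87776, 7)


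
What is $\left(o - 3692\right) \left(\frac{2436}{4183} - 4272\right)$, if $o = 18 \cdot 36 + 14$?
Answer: $\frac{54138040200}{4183} \approx 1.2942 \cdot 10^{7}$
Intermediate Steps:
$o = 662$ ($o = 648 + 14 = 662$)
$\left(o - 3692\right) \left(\frac{2436}{4183} - 4272\right) = \left(662 - 3692\right) \left(\frac{2436}{4183} - 4272\right) = - 3030 \left(2436 \cdot \frac{1}{4183} - 4272\right) = - 3030 \left(\frac{2436}{4183} - 4272\right) = \left(-3030\right) \left(- \frac{17867340}{4183}\right) = \frac{54138040200}{4183}$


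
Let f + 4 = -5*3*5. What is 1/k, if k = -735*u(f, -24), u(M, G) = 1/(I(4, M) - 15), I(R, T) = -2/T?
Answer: 169/8295 ≈ 0.020374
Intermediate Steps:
f = -79 (f = -4 - 5*3*5 = -4 - 15*5 = -4 - 75 = -79)
u(M, G) = 1/(-15 - 2/M) (u(M, G) = 1/(-2/M - 15) = 1/(-15 - 2/M))
k = 8295/169 (k = -(-735)*(-79)/(2 + 15*(-79)) = -(-735)*(-79)/(2 - 1185) = -(-735)*(-79)/(-1183) = -(-735)*(-79)*(-1)/1183 = -735*(-79/1183) = 8295/169 ≈ 49.083)
1/k = 1/(8295/169) = 169/8295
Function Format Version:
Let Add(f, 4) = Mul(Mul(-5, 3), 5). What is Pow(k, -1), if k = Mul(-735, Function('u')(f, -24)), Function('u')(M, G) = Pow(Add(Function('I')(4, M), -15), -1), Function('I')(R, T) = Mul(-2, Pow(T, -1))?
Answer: Rational(169, 8295) ≈ 0.020374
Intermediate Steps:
f = -79 (f = Add(-4, Mul(Mul(-5, 3), 5)) = Add(-4, Mul(-15, 5)) = Add(-4, -75) = -79)
Function('u')(M, G) = Pow(Add(-15, Mul(-2, Pow(M, -1))), -1) (Function('u')(M, G) = Pow(Add(Mul(-2, Pow(M, -1)), -15), -1) = Pow(Add(-15, Mul(-2, Pow(M, -1))), -1))
k = Rational(8295, 169) (k = Mul(-735, Mul(-1, -79, Pow(Add(2, Mul(15, -79)), -1))) = Mul(-735, Mul(-1, -79, Pow(Add(2, -1185), -1))) = Mul(-735, Mul(-1, -79, Pow(-1183, -1))) = Mul(-735, Mul(-1, -79, Rational(-1, 1183))) = Mul(-735, Rational(-79, 1183)) = Rational(8295, 169) ≈ 49.083)
Pow(k, -1) = Pow(Rational(8295, 169), -1) = Rational(169, 8295)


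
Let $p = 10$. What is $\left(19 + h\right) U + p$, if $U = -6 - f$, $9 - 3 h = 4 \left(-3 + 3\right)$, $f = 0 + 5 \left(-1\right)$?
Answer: $-12$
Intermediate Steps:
$f = -5$ ($f = 0 - 5 = -5$)
$h = 3$ ($h = 3 - \frac{4 \left(-3 + 3\right)}{3} = 3 - \frac{4 \cdot 0}{3} = 3 - 0 = 3 + 0 = 3$)
$U = -1$ ($U = -6 - -5 = -6 + 5 = -1$)
$\left(19 + h\right) U + p = \left(19 + 3\right) \left(-1\right) + 10 = 22 \left(-1\right) + 10 = -22 + 10 = -12$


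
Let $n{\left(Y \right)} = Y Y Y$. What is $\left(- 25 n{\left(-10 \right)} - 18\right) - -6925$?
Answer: $31907$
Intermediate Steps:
$n{\left(Y \right)} = Y^{3}$ ($n{\left(Y \right)} = Y^{2} Y = Y^{3}$)
$\left(- 25 n{\left(-10 \right)} - 18\right) - -6925 = \left(- 25 \left(-10\right)^{3} - 18\right) - -6925 = \left(\left(-25\right) \left(-1000\right) - 18\right) + 6925 = \left(25000 - 18\right) + 6925 = 24982 + 6925 = 31907$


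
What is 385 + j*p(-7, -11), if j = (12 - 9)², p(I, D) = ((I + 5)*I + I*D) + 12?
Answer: 1312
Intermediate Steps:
p(I, D) = 12 + D*I + I*(5 + I) (p(I, D) = ((5 + I)*I + D*I) + 12 = (I*(5 + I) + D*I) + 12 = (D*I + I*(5 + I)) + 12 = 12 + D*I + I*(5 + I))
j = 9 (j = 3² = 9)
385 + j*p(-7, -11) = 385 + 9*(12 + (-7)² + 5*(-7) - 11*(-7)) = 385 + 9*(12 + 49 - 35 + 77) = 385 + 9*103 = 385 + 927 = 1312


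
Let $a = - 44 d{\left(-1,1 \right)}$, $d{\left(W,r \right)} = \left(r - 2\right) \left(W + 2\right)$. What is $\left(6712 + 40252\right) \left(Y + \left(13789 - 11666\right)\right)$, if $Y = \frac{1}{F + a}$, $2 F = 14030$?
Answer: $\frac{703814620712}{7059} \approx 9.9705 \cdot 10^{7}$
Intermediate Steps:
$F = 7015$ ($F = \frac{1}{2} \cdot 14030 = 7015$)
$d{\left(W,r \right)} = \left(-2 + r\right) \left(2 + W\right)$
$a = 44$ ($a = - 44 \left(-4 - -2 + 2 \cdot 1 - 1\right) = - 44 \left(-4 + 2 + 2 - 1\right) = \left(-44\right) \left(-1\right) = 44$)
$Y = \frac{1}{7059}$ ($Y = \frac{1}{7015 + 44} = \frac{1}{7059} \approx 0.00014166$)
$\left(6712 + 40252\right) \left(Y + \left(13789 - 11666\right)\right) = \left(6712 + 40252\right) \left(\frac{1}{7059} + \left(13789 - 11666\right)\right) = 46964 \left(\frac{1}{7059} + \left(13789 - 11666\right)\right) = 46964 \left(\frac{1}{7059} + 2123\right) = 46964 \cdot \frac{14986258}{7059} = \frac{703814620712}{7059}$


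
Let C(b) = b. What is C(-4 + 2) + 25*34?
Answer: 848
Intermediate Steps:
C(-4 + 2) + 25*34 = (-4 + 2) + 25*34 = -2 + 850 = 848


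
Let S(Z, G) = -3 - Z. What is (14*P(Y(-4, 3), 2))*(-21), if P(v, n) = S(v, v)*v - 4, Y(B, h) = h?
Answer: 6468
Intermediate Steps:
P(v, n) = -4 + v*(-3 - v) (P(v, n) = (-3 - v)*v - 4 = v*(-3 - v) - 4 = -4 + v*(-3 - v))
(14*P(Y(-4, 3), 2))*(-21) = (14*(-4 - 1*3*(3 + 3)))*(-21) = (14*(-4 - 1*3*6))*(-21) = (14*(-4 - 18))*(-21) = (14*(-22))*(-21) = -308*(-21) = 6468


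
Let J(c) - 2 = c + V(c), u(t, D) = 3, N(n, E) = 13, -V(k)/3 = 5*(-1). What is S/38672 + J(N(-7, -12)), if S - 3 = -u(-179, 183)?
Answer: 30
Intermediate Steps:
V(k) = 15 (V(k) = -15*(-1) = -3*(-5) = 15)
S = 0 (S = 3 - 1*3 = 3 - 3 = 0)
J(c) = 17 + c (J(c) = 2 + (c + 15) = 2 + (15 + c) = 17 + c)
S/38672 + J(N(-7, -12)) = 0/38672 + (17 + 13) = 0*(1/38672) + 30 = 0 + 30 = 30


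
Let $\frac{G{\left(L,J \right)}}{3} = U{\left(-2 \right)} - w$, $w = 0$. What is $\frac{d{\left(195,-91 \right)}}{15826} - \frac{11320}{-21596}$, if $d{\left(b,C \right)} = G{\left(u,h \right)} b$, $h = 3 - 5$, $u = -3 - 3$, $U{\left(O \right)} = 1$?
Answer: $\frac{47945995}{85444574} \approx 0.56114$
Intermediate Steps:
$u = -6$
$h = -2$
$G{\left(L,J \right)} = 3$ ($G{\left(L,J \right)} = 3 \left(1 - 0\right) = 3 \left(1 + 0\right) = 3 \cdot 1 = 3$)
$d{\left(b,C \right)} = 3 b$
$\frac{d{\left(195,-91 \right)}}{15826} - \frac{11320}{-21596} = \frac{3 \cdot 195}{15826} - \frac{11320}{-21596} = 585 \cdot \frac{1}{15826} - - \frac{2830}{5399} = \frac{585}{15826} + \frac{2830}{5399} = \frac{47945995}{85444574}$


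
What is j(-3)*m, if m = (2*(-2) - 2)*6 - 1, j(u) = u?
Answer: 111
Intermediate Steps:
m = -37 (m = (-4 - 2)*6 - 1 = -6*6 - 1 = -36 - 1 = -37)
j(-3)*m = -3*(-37) = 111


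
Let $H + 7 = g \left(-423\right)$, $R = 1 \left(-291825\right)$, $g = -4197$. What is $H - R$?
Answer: $2067149$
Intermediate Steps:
$R = -291825$
$H = 1775324$ ($H = -7 - -1775331 = -7 + 1775331 = 1775324$)
$H - R = 1775324 - -291825 = 1775324 + 291825 = 2067149$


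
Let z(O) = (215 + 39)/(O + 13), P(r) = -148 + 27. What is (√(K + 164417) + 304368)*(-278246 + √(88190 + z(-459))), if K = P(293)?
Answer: -2*(152184 + √41074)*(62048858 - √4385572189)/223 ≈ -8.4711e+10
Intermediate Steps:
P(r) = -121
K = -121
z(O) = 254/(13 + O)
(√(K + 164417) + 304368)*(-278246 + √(88190 + z(-459))) = (√(-121 + 164417) + 304368)*(-278246 + √(88190 + 254/(13 - 459))) = (√164296 + 304368)*(-278246 + √(88190 + 254/(-446))) = (2*√41074 + 304368)*(-278246 + √(88190 + 254*(-1/446))) = (304368 + 2*√41074)*(-278246 + √(88190 - 127/223)) = (304368 + 2*√41074)*(-278246 + √(19666243/223)) = (304368 + 2*√41074)*(-278246 + √4385572189/223) = (-278246 + √4385572189/223)*(304368 + 2*√41074)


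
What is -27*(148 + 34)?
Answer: -4914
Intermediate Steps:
-27*(148 + 34) = -27*182 = -4914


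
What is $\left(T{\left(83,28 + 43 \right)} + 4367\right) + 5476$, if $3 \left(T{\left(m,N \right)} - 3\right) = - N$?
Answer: $\frac{29467}{3} \approx 9822.3$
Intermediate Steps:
$T{\left(m,N \right)} = 3 - \frac{N}{3}$ ($T{\left(m,N \right)} = 3 + \frac{\left(-1\right) N}{3} = 3 - \frac{N}{3}$)
$\left(T{\left(83,28 + 43 \right)} + 4367\right) + 5476 = \left(\left(3 - \frac{28 + 43}{3}\right) + 4367\right) + 5476 = \left(\left(3 - \frac{71}{3}\right) + 4367\right) + 5476 = \left(- \frac{62}{3} + 4367\right) + 5476 = \frac{13039}{3} + 5476 = \frac{29467}{3}$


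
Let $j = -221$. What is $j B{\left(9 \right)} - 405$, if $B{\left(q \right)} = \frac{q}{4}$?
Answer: $- \frac{3609}{4} \approx -902.25$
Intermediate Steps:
$B{\left(q \right)} = \frac{q}{4}$ ($B{\left(q \right)} = q \frac{1}{4} = \frac{q}{4}$)
$j B{\left(9 \right)} - 405 = - 221 \cdot \frac{1}{4} \cdot 9 - 405 = \left(-221\right) \frac{9}{4} - 405 = - \frac{1989}{4} - 405 = - \frac{3609}{4}$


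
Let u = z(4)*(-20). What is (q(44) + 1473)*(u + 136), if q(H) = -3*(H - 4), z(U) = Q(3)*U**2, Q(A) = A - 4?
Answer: 616968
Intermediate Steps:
Q(A) = -4 + A
z(U) = -U**2 (z(U) = (-4 + 3)*U**2 = -U**2)
q(H) = 12 - 3*H (q(H) = -3*(-4 + H) = 12 - 3*H)
u = 320 (u = -1*4**2*(-20) = -1*16*(-20) = -16*(-20) = 320)
(q(44) + 1473)*(u + 136) = ((12 - 3*44) + 1473)*(320 + 136) = ((12 - 132) + 1473)*456 = (-120 + 1473)*456 = 1353*456 = 616968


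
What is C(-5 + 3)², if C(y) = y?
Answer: 4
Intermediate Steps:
C(-5 + 3)² = (-5 + 3)² = (-2)² = 4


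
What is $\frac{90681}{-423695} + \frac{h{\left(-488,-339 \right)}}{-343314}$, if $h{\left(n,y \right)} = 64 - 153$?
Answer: $- \frac{31094347979}{145460425230} \approx -0.21376$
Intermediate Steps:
$h{\left(n,y \right)} = -89$
$\frac{90681}{-423695} + \frac{h{\left(-488,-339 \right)}}{-343314} = \frac{90681}{-423695} - \frac{89}{-343314} = 90681 \left(- \frac{1}{423695}\right) - - \frac{89}{343314} = - \frac{90681}{423695} + \frac{89}{343314} = - \frac{31094347979}{145460425230}$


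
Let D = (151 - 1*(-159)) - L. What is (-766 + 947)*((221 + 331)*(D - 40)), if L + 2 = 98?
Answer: 17384688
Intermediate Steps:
L = 96 (L = -2 + 98 = 96)
D = 214 (D = (151 - 1*(-159)) - 1*96 = (151 + 159) - 96 = 310 - 96 = 214)
(-766 + 947)*((221 + 331)*(D - 40)) = (-766 + 947)*((221 + 331)*(214 - 40)) = 181*(552*174) = 181*96048 = 17384688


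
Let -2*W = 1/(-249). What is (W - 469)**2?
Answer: 54550740721/248004 ≈ 2.1996e+5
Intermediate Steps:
W = 1/498 (W = -1/2/(-249) = -1/2*(-1/249) = 1/498 ≈ 0.0020080)
(W - 469)**2 = (1/498 - 469)**2 = (-233561/498)**2 = 54550740721/248004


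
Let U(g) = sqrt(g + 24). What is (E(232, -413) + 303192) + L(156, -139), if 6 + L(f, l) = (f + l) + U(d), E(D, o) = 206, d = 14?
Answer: 303409 + sqrt(38) ≈ 3.0342e+5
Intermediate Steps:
U(g) = sqrt(24 + g)
L(f, l) = -6 + f + l + sqrt(38) (L(f, l) = -6 + ((f + l) + sqrt(24 + 14)) = -6 + ((f + l) + sqrt(38)) = -6 + (f + l + sqrt(38)) = -6 + f + l + sqrt(38))
(E(232, -413) + 303192) + L(156, -139) = (206 + 303192) + (-6 + 156 - 139 + sqrt(38)) = 303398 + (11 + sqrt(38)) = 303409 + sqrt(38)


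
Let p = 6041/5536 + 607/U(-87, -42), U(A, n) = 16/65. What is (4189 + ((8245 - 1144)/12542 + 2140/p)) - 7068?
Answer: -492904104413627/171292001282 ≈ -2877.6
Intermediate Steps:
U(A, n) = 16/65 (U(A, n) = 16*(1/65) = 16/65)
p = 13657471/5536 (p = 6041/5536 + 607/(16/65) = 6041*(1/5536) + 607*(65/16) = 6041/5536 + 39455/16 = 13657471/5536 ≈ 2467.0)
(4189 + ((8245 - 1144)/12542 + 2140/p)) - 7068 = (4189 + ((8245 - 1144)/12542 + 2140/(13657471/5536))) - 7068 = (4189 + (7101*(1/12542) + 2140*(5536/13657471))) - 7068 = (4189 + (7101/12542 + 11847040/13657471)) - 7068 = (4189 + 245567277251/171292001282) - 7068 = 717787760647549/171292001282 - 7068 = -492904104413627/171292001282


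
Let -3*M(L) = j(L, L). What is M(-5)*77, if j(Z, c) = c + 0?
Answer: 385/3 ≈ 128.33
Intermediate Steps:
j(Z, c) = c
M(L) = -L/3
M(-5)*77 = -⅓*(-5)*77 = (5/3)*77 = 385/3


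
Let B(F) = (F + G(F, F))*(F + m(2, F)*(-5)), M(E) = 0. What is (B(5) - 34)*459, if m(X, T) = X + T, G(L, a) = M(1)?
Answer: -84456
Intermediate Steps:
G(L, a) = 0
m(X, T) = T + X
B(F) = F*(-10 - 4*F) (B(F) = (F + 0)*(F + (F + 2)*(-5)) = F*(F + (2 + F)*(-5)) = F*(F + (-10 - 5*F)) = F*(-10 - 4*F))
(B(5) - 34)*459 = (2*5*(-5 - 2*5) - 34)*459 = (2*5*(-5 - 10) - 34)*459 = (2*5*(-15) - 34)*459 = (-150 - 34)*459 = -184*459 = -84456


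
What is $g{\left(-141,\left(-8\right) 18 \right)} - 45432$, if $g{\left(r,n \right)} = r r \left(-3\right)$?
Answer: $-105075$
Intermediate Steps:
$g{\left(r,n \right)} = - 3 r^{2}$ ($g{\left(r,n \right)} = r^{2} \left(-3\right) = - 3 r^{2}$)
$g{\left(-141,\left(-8\right) 18 \right)} - 45432 = - 3 \left(-141\right)^{2} - 45432 = \left(-3\right) 19881 - 45432 = -59643 - 45432 = -105075$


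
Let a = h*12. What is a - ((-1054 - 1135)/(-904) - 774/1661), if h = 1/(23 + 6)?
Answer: -67132229/43544776 ≈ -1.5417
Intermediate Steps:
h = 1/29 ≈ 0.034483
a = 12/29 (a = (1/29)*12 = 12/29 ≈ 0.41379)
a - ((-1054 - 1135)/(-904) - 774/1661) = 12/29 - ((-1054 - 1135)/(-904) - 774/1661) = 12/29 - (-2189*(-1/904) - 774*1/1661) = 12/29 - (2189/904 - 774/1661) = 12/29 - 1*2936233/1501544 = 12/29 - 2936233/1501544 = -67132229/43544776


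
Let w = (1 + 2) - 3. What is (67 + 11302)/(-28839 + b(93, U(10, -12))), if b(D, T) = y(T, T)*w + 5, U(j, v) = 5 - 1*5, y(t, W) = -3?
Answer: -11369/28834 ≈ -0.39429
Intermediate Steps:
w = 0 (w = 3 - 3 = 0)
U(j, v) = 0 (U(j, v) = 5 - 5 = 0)
b(D, T) = 5 (b(D, T) = -3*0 + 5 = 0 + 5 = 5)
(67 + 11302)/(-28839 + b(93, U(10, -12))) = (67 + 11302)/(-28839 + 5) = 11369/(-28834) = 11369*(-1/28834) = -11369/28834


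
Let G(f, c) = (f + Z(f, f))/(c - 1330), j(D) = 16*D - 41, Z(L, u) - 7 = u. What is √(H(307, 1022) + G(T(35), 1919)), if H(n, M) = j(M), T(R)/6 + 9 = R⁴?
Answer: √16264986442/589 ≈ 216.53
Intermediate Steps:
T(R) = -54 + 6*R⁴
Z(L, u) = 7 + u
j(D) = -41 + 16*D
H(n, M) = -41 + 16*M
G(f, c) = (7 + 2*f)/(-1330 + c) (G(f, c) = (f + (7 + f))/(c - 1330) = (7 + 2*f)/(-1330 + c))
√(H(307, 1022) + G(T(35), 1919)) = √((-41 + 16*1022) + (7 + 2*(-54 + 6*35⁴))/(-1330 + 1919)) = √((-41 + 16352) + (7 + 2*(-54 + 6*1500625))/589) = √(16311 + (7 + 2*(-54 + 9003750))/589) = √(16311 + (7 + 2*9003696)/589) = √(16311 + (7 + 18007392)/589) = √(16311 + (1/589)*18007399) = √(16311 + 18007399/589) = √(27614578/589) = √16264986442/589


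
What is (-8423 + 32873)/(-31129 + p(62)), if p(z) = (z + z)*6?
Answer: -4890/6077 ≈ -0.80467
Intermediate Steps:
p(z) = 12*z (p(z) = (2*z)*6 = 12*z)
(-8423 + 32873)/(-31129 + p(62)) = (-8423 + 32873)/(-31129 + 12*62) = 24450/(-31129 + 744) = 24450/(-30385) = 24450*(-1/30385) = -4890/6077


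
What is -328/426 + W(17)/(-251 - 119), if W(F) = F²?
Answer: -122237/78810 ≈ -1.5510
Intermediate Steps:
-328/426 + W(17)/(-251 - 119) = -328/426 + 17²/(-251 - 119) = -328*1/426 + 289/(-370) = -164/213 + 289*(-1/370) = -164/213 - 289/370 = -122237/78810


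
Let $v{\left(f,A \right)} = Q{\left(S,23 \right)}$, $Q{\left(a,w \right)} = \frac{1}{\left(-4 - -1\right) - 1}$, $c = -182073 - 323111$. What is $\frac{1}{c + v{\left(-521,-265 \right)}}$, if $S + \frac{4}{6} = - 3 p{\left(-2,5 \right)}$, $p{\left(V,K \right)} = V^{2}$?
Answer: $- \frac{4}{2020737} \approx -1.9795 \cdot 10^{-6}$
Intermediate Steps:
$S = - \frac{38}{3}$ ($S = - \frac{2}{3} - 3 \left(-2\right)^{2} = - \frac{2}{3} - 12 = - \frac{38}{3} \approx -12.667$)
$c = -505184$ ($c = -182073 - 323111 = -505184$)
$Q{\left(a,w \right)} = - \frac{1}{4}$ ($Q{\left(a,w \right)} = \frac{1}{\left(-4 + 1\right) - 1} = \frac{1}{-3 - 1} = \frac{1}{-4} = - \frac{1}{4}$)
$v{\left(f,A \right)} = - \frac{1}{4}$
$\frac{1}{c + v{\left(-521,-265 \right)}} = \frac{1}{-505184 - \frac{1}{4}} = \frac{1}{- \frac{2020737}{4}} = - \frac{4}{2020737}$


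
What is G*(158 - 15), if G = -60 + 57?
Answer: -429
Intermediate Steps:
G = -3
G*(158 - 15) = -3*(158 - 15) = -3*143 = -429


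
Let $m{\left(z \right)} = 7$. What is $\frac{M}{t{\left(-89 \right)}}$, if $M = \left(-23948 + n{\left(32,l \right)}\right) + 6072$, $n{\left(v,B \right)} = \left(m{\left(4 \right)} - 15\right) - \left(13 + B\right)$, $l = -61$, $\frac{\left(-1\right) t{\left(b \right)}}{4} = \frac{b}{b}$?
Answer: $4459$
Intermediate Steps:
$t{\left(b \right)} = -4$ ($t{\left(b \right)} = - 4 \frac{b}{b} = \left(-4\right) 1 = -4$)
$n{\left(v,B \right)} = -21 - B$ ($n{\left(v,B \right)} = \left(7 - 15\right) - \left(13 + B\right) = -8 - \left(13 + B\right) = -21 - B$)
$M = -17836$ ($M = \left(-23948 - -40\right) + 6072 = \left(-23948 + \left(-21 + 61\right)\right) + 6072 = \left(-23948 + 40\right) + 6072 = -23908 + 6072 = -17836$)
$\frac{M}{t{\left(-89 \right)}} = - \frac{17836}{-4} = \left(-17836\right) \left(- \frac{1}{4}\right) = 4459$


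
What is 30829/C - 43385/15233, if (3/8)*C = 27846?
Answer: -2751978403/1131141648 ≈ -2.4329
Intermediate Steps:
C = 74256 (C = (8/3)*27846 = 74256)
30829/C - 43385/15233 = 30829/74256 - 43385/15233 = -2751978403/1131141648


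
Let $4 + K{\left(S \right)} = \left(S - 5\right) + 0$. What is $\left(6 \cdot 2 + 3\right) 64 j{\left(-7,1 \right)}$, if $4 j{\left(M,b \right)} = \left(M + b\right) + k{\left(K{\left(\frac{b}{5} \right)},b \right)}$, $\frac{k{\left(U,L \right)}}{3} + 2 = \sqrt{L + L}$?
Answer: $-2880 + 720 \sqrt{2} \approx -1861.8$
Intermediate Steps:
$K{\left(S \right)} = -9 + S$ ($K{\left(S \right)} = -4 + \left(\left(S - 5\right) + 0\right) = -4 + \left(\left(-5 + S\right) + 0\right) = -4 + \left(-5 + S\right) = -9 + S$)
$k{\left(U,L \right)} = -6 + 3 \sqrt{2} \sqrt{L}$ ($k{\left(U,L \right)} = -6 + 3 \sqrt{L + L} = -6 + 3 \sqrt{2 L} = -6 + 3 \sqrt{2} \sqrt{L}$)
$j{\left(M,b \right)} = - \frac{3}{2} + \frac{M}{4} + \frac{b}{4} + \frac{3 \sqrt{2} \sqrt{b}}{4}$ ($j{\left(M,b \right)} = \frac{\left(M + b\right) + \left(-6 + 3 \sqrt{2} \sqrt{b}\right)}{4} = \frac{-6 + M + b + 3 \sqrt{2} \sqrt{b}}{4} = - \frac{3}{2} + \frac{M}{4} + \frac{b}{4} + \frac{3 \sqrt{2} \sqrt{b}}{4}$)
$\left(6 \cdot 2 + 3\right) 64 j{\left(-7,1 \right)} = \left(6 \cdot 2 + 3\right) 64 \left(- \frac{3}{2} + \frac{1}{4} \left(-7\right) + \frac{1}{4} \cdot 1 + \frac{3 \sqrt{2} \sqrt{1}}{4}\right) = \left(12 + 3\right) 64 \left(- \frac{3}{2} - \frac{7}{4} + \frac{1}{4} + \frac{3}{4} \sqrt{2} \cdot 1\right) = 15 \cdot 64 \left(- \frac{3}{2} - \frac{7}{4} + \frac{1}{4} + \frac{3 \sqrt{2}}{4}\right) = 960 \left(-3 + \frac{3 \sqrt{2}}{4}\right) = -2880 + 720 \sqrt{2}$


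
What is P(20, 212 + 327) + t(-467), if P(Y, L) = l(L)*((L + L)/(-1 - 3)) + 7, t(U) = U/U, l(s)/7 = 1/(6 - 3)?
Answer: -3725/6 ≈ -620.83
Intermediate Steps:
l(s) = 7/3 (l(s) = 7/(6 - 3) = 7/3)
t(U) = 1
P(Y, L) = 7 - 7*L/6 (P(Y, L) = 7*((L + L)/(-1 - 3))/3 + 7 = 7*((2*L)/(-4))/3 + 7 = 7*((2*L)*(-¼))/3 + 7 = 7*(-L/2)/3 + 7 = -7*L/6 + 7 = 7 - 7*L/6)
P(20, 212 + 327) + t(-467) = (7 - 7*(212 + 327)/6) + 1 = (7 - 7/6*539) + 1 = (7 - 3773/6) + 1 = -3731/6 + 1 = -3725/6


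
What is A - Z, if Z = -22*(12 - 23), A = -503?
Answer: -745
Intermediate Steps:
Z = 242 (Z = -22*(-11) = 242)
A - Z = -503 - 1*242 = -503 - 242 = -745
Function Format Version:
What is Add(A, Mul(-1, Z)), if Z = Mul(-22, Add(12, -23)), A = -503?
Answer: -745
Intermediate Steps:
Z = 242 (Z = Mul(-22, -11) = 242)
Add(A, Mul(-1, Z)) = Add(-503, Mul(-1, 242)) = Add(-503, -242) = -745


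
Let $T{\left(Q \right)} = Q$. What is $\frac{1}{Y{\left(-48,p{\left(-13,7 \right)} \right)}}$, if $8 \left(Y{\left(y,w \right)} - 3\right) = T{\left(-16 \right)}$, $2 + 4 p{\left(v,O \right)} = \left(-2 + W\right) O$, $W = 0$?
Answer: $1$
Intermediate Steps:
$p{\left(v,O \right)} = - \frac{1}{2} - \frac{O}{2}$ ($p{\left(v,O \right)} = - \frac{1}{2} + \frac{\left(-2 + 0\right) O}{4} = - \frac{1}{2} + \frac{\left(-2\right) O}{4} = - \frac{1}{2} - \frac{O}{2}$)
$Y{\left(y,w \right)} = 1$ ($Y{\left(y,w \right)} = 3 + \frac{1}{8} \left(-16\right) = 3 - 2 = 1$)
$\frac{1}{Y{\left(-48,p{\left(-13,7 \right)} \right)}} = 1^{-1} = 1$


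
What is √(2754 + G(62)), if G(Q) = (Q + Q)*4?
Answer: 5*√130 ≈ 57.009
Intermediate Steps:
G(Q) = 8*Q (G(Q) = (2*Q)*4 = 8*Q)
√(2754 + G(62)) = √(2754 + 8*62) = √(2754 + 496) = √3250 = 5*√130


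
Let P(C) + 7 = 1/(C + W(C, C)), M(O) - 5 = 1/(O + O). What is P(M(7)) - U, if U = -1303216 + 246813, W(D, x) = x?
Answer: 75004123/71 ≈ 1.0564e+6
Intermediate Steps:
M(O) = 5 + 1/(2*O) (M(O) = 5 + 1/(O + O) = 5 + 1/(2*O))
P(C) = -7 + 1/(2*C) (P(C) = -7 + 1/(C + C) = -7 + 1/(2*C))
U = -1056403
P(M(7)) - U = (-7 + 1/(2*(5 + (½)/7))) - 1*(-1056403) = (-7 + 1/(2*(5 + (½)*(⅐)))) + 1056403 = (-7 + 1/(2*(5 + 1/14))) + 1056403 = (-7 + 1/(2*(71/14))) + 1056403 = (-7 + (½)*(14/71)) + 1056403 = (-7 + 7/71) + 1056403 = -490/71 + 1056403 = 75004123/71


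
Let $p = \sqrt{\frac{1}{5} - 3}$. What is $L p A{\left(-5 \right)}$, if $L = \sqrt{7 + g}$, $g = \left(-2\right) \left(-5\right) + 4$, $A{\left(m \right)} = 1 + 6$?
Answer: $\frac{49 i \sqrt{30}}{5} \approx 53.677 i$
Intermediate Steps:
$A{\left(m \right)} = 7$
$g = 14$ ($g = 10 + 4 = 14$)
$L = \sqrt{21}$ ($L = \sqrt{7 + 14} = \sqrt{21} \approx 4.5826$)
$p = \frac{i \sqrt{70}}{5}$ ($p = \sqrt{\frac{1}{5} - 3} = \sqrt{- \frac{14}{5}} = \frac{i \sqrt{70}}{5} \approx 1.6733 i$)
$L p A{\left(-5 \right)} = \sqrt{21} \frac{i \sqrt{70}}{5} \cdot 7 = \frac{7 i \sqrt{30}}{5} \cdot 7 = \frac{49 i \sqrt{30}}{5}$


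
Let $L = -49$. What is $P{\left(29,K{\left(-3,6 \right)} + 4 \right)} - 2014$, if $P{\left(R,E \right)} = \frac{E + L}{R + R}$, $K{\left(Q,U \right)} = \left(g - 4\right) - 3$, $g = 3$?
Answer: $- \frac{116861}{58} \approx -2014.8$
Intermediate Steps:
$K{\left(Q,U \right)} = -4$ ($K{\left(Q,U \right)} = \left(3 - 4\right) - 3 = -1 - 3 = -4$)
$P{\left(R,E \right)} = \frac{-49 + E}{2 R}$ ($P{\left(R,E \right)} = \frac{E - 49}{R + R} = \frac{-49 + E}{2 R}$)
$P{\left(29,K{\left(-3,6 \right)} + 4 \right)} - 2014 = \frac{-49 + \left(-4 + 4\right)}{2 \cdot 29} - 2014 = \frac{1}{2} \cdot \frac{1}{29} \left(-49 + 0\right) - 2014 = \frac{1}{2} \cdot \frac{1}{29} \left(-49\right) - 2014 = - \frac{49}{58} - 2014 = - \frac{116861}{58}$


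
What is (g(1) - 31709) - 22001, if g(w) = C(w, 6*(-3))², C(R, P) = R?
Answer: -53709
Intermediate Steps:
g(w) = w²
(g(1) - 31709) - 22001 = (1² - 31709) - 22001 = (1 - 31709) - 22001 = -31708 - 22001 = -53709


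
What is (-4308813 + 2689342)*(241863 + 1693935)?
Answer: -3134968722858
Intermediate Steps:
(-4308813 + 2689342)*(241863 + 1693935) = -1619471*1935798 = -3134968722858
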